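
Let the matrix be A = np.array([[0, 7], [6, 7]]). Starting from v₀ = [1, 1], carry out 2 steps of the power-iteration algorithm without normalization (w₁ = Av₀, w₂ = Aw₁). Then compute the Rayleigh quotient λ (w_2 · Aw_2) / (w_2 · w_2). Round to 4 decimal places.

λ ≈ 10.8264

w1 = Av₀ = (7, 13)
w2 = Aw1 = (91, 133)
Aw2 = (931, 1477)
w2·Aw2 = 91·931 + 133·1477 = 281162; w2·w2 = 91·91 + 133·133 = 25970
λ ≈ 281162/25970 = 10.8264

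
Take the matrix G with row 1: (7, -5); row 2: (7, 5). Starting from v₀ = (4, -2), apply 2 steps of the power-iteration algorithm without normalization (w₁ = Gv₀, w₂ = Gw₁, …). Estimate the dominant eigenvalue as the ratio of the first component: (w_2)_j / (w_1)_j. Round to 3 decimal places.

4.632

w1 = Gv₀ = (7·4 + (-5)·(-2); 7·4 + 5·(-2)) = (38, 18)
w2 = Gw1 = (7·38 + (-5)·18; 7·38 + 5·18) = (176, 356)
Ratio at component: 176 / 38 = 4.632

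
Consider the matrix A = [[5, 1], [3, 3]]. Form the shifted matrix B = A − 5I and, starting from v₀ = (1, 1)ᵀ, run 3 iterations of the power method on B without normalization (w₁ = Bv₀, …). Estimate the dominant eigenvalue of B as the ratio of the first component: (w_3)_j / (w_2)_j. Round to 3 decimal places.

1.000

B = A − 5I has rows (0, 1); (3, -2)
w1 = Bv₀ = (1, 1)
w2 = Bw1 = (1, 1)
w3 = Bw2 = (1, 1)
Ratio: 1/1 = 1.000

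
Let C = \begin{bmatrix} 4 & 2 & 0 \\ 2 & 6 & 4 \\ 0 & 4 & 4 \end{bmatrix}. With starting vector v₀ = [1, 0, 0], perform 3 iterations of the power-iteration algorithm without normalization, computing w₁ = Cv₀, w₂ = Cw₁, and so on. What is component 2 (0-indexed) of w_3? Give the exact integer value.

112

w1 = Cv₀ = (4·1 + 2·0 + 0·0; 2·1 + 6·0 + 4·0; 0·1 + 4·0 + 4·0) = (4, 2, 0)
w2 = Cw1 = (4·4 + 2·2 + 0·0; 2·4 + 6·2 + 4·0; 0·4 + 4·2 + 4·0) = (20, 20, 8)
w3 = Cw2 = (120, 192, 112)
The requested component of w3 is 112.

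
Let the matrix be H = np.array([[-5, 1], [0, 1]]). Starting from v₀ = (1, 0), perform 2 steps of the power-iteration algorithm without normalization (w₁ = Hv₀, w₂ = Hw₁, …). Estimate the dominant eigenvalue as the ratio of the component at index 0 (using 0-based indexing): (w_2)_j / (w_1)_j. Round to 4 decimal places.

-5.0000

w1 = Hv₀ = (-5, 0)
w2 = Hw1 = (25, 0)
Ratio at component: 25 / -5 = -5.0000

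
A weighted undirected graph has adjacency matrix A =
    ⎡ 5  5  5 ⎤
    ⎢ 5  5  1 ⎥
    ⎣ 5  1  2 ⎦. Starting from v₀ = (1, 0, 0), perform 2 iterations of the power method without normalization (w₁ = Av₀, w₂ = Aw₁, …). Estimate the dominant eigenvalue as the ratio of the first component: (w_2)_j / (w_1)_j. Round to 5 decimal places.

15.00000

w1 = Av₀ = (5, 5, 5)
w2 = Aw1 = (75, 55, 40)
Ratio at component: 75 / 5 = 15.00000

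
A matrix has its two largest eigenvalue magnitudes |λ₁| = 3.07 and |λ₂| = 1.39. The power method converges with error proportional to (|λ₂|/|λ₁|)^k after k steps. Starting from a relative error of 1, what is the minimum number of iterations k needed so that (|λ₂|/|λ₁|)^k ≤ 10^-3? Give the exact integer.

9

|λ₂/λ₁| = 1.39/3.07 = 0.45277
Need k ≥ ln(10^-3) / ln(0.45277) = -6.9078 / -0.7924 ≈ 8.718
Smallest integer k satisfying the bound: 9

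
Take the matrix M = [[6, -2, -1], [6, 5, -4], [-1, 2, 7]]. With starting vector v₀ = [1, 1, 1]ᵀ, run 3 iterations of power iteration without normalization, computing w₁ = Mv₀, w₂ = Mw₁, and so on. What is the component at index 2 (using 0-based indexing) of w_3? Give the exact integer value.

w1 = Mv₀ = (6·1 + (-2)·1 + (-1)·1; 6·1 + 5·1 + (-4)·1; (-1)·1 + 2·1 + 7·1) = (3, 7, 8)
w2 = Mw1 = (6·3 + (-2)·7 + (-1)·8; 6·3 + 5·7 + (-4)·8; (-1)·3 + 2·7 + 7·8) = (-4, 21, 67)
w3 = Mw2 = (-133, -187, 515)
The requested component of w3 is 515.

515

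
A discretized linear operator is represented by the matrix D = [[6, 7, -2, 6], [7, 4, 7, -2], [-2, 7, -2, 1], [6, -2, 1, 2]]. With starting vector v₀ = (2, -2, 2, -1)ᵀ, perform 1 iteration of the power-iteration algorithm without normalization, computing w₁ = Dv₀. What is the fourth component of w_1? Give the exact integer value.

w1 = Dv₀ = (-12, 22, -23, 16)
The requested component of w1 is 16.

16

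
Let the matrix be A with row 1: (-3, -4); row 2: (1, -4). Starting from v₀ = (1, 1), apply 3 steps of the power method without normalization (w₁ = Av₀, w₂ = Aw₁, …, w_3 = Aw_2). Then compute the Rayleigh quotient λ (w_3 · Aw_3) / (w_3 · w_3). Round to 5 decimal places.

w1 = Av₀ = ((-3)·1 + (-4)·1; 1·1 + (-4)·1) = (-7, -3)
w2 = Aw1 = ((-3)·(-7) + (-4)·(-3); 1·(-7) + (-4)·(-3)) = (33, 5)
w3 = Aw2 = (-119, 13)
Aw3 = (305, -171)
w3·Aw3 = (-119)·305 + 13·(-171) = -38518; w3·w3 = (-119)·(-119) + 13·13 = 14330
λ ≈ -38518/14330 = -2.68793

-2.68793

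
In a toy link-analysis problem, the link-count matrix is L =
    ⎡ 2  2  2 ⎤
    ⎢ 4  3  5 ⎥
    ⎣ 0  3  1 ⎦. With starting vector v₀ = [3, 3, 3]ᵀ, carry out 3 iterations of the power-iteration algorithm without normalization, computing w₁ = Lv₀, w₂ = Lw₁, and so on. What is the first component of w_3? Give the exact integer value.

w1 = Lv₀ = (2·3 + 2·3 + 2·3; 4·3 + 3·3 + 5·3; 0·3 + 3·3 + 1·3) = (18, 36, 12)
w2 = Lw1 = (2·18 + 2·36 + 2·12; 4·18 + 3·36 + 5·12; 0·18 + 3·36 + 1·12) = (132, 240, 120)
w3 = Lw2 = (984, 1848, 840)
The requested component of w3 is 984.

984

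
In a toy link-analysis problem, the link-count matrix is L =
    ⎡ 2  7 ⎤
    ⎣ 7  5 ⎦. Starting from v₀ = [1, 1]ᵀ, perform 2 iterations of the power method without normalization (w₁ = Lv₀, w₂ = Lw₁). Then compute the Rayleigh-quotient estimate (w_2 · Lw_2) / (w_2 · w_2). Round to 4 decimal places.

w1 = Lv₀ = (2·1 + 7·1; 7·1 + 5·1) = (9, 12)
w2 = Lw1 = (2·9 + 7·12; 7·9 + 5·12) = (102, 123)
Lw2 = (1065, 1329)
w2·Lw2 = 102·1065 + 123·1329 = 272097; w2·w2 = 102·102 + 123·123 = 25533
λ ≈ 272097/25533 = 10.6567

λ ≈ 10.6567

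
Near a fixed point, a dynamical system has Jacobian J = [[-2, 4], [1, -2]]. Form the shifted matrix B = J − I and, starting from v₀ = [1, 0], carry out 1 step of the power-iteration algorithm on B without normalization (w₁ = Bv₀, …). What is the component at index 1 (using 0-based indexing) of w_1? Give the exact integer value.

1

B = J − I has rows (-3, 4); (1, -3)
w1 = Bv₀ = ((-3)·1 + 4·0; 1·1 + (-3)·0) = (-3, 1)
Requested component of w1: 1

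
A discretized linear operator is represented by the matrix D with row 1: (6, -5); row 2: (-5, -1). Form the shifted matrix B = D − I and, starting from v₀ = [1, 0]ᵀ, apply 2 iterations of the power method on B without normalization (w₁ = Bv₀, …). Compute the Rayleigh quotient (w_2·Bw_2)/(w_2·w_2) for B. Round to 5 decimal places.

μ ≈ 7.17431

B = D − I has rows (5, -5); (-5, -2)
w1 = Bv₀ = (5·1 + (-5)·0; (-5)·1 + (-2)·0) = (5, -5)
w2 = Bw1 = (5·5 + (-5)·(-5); (-5)·5 + (-2)·(-5)) = (50, -15)
Bw2 = (325, -220)
w2·Bw2 = 19550; w2·w2 = 2725; μ ≈ 19550/2725 = 7.17431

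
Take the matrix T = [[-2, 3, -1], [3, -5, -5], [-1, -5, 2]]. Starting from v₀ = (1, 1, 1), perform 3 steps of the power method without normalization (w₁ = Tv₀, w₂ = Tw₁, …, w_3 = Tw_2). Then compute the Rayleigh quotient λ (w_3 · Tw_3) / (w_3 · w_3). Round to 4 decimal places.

w1 = Tv₀ = (0, -7, -4)
w2 = Tw1 = (-17, 55, 27)
w3 = Tw2 = (172, -461, -204)
Tw3 = (-1523, 3841, 1725)
w3·Tw3 = 172·(-1523) + (-461)·3841 + (-204)·1725 = -2384557; w3·w3 = 172·172 + (-461)·(-461) + (-204)·(-204) = 283721
λ ≈ -2384557/283721 = -8.4046

-8.4046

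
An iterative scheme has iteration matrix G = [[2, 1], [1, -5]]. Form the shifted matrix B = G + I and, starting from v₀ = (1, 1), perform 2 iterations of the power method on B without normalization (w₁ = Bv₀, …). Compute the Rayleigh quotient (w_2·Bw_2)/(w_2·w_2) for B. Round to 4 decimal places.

-1.4629

B = G + I has rows (3, 1); (1, -4)
w1 = Bv₀ = (3·1 + 1·1; 1·1 + (-4)·1) = (4, -3)
w2 = Bw1 = (3·4 + 1·(-3); 1·4 + (-4)·(-3)) = (9, 16)
Bw2 = (43, -55)
w2·Bw2 = -493; w2·w2 = 337; μ ≈ -493/337 = -1.4629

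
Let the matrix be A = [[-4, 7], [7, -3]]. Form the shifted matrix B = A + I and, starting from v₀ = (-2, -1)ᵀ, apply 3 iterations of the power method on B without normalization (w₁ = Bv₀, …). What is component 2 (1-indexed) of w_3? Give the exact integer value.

-601

B = A + I has rows (-3, 7); (7, -2)
w1 = Bv₀ = (-1, -12)
w2 = Bw1 = (-81, 17)
w3 = Bw2 = (362, -601)
Requested component of w3: -601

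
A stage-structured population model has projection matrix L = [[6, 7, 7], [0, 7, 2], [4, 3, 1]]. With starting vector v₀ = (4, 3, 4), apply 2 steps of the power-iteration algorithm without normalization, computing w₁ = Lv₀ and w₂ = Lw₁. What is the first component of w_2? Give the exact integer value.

w1 = Lv₀ = (6·4 + 7·3 + 7·4; 0·4 + 7·3 + 2·4; 4·4 + 3·3 + 1·4) = (73, 29, 29)
w2 = Lw1 = (6·73 + 7·29 + 7·29; 0·73 + 7·29 + 2·29; 4·73 + 3·29 + 1·29) = (844, 261, 408)
The requested component of w2 is 844.

844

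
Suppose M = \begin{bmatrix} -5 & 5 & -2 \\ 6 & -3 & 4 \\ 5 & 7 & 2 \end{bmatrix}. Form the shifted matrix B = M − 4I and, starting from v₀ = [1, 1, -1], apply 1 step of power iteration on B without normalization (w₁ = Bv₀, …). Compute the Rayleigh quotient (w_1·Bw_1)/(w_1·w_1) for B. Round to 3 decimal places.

-5.987

B = M − 4I has rows (-9, 5, -2); (6, -7, 4); (5, 7, -2)
w1 = Bv₀ = (-2, -5, 14)
Bw1 = (-35, 79, -73)
w1·Bw1 = -1347; w1·w1 = 225; μ ≈ -1347/225 = -5.987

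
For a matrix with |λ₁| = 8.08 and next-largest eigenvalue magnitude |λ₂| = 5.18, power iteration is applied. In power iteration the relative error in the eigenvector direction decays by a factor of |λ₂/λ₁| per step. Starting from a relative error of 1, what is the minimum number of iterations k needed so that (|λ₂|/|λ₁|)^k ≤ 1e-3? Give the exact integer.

16

|λ₂/λ₁| = 5.18/8.08 = 0.64109
Need k ≥ ln(1e-3) / ln(0.64109) = -6.9078 / -0.4446 ≈ 15.537
Smallest integer k satisfying the bound: 16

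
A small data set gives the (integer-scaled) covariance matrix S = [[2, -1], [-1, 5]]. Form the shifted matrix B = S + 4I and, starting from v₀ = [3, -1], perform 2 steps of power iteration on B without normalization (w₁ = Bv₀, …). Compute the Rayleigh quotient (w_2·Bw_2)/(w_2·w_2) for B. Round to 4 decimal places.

B = S + 4I has rows (6, -1); (-1, 9)
w1 = Bv₀ = (6·3 + (-1)·(-1); (-1)·3 + 9·(-1)) = (19, -12)
w2 = Bw1 = (6·19 + (-1)·(-12); (-1)·19 + 9·(-12)) = (126, -127)
Bw2 = (883, -1269)
w2·Bw2 = 272421; w2·w2 = 32005; μ ≈ 272421/32005 = 8.5118

μ ≈ 8.5118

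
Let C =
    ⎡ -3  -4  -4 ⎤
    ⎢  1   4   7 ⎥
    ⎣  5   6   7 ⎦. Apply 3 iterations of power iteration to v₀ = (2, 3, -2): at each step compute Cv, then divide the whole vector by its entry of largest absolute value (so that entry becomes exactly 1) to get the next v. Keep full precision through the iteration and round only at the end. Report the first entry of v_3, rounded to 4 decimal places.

-0.6349

Cv0 = (-10.00000, 0.00000, 14.00000); divide by 14.00000 → v1 = (-0.71429, 0.00000, 1.00000)
Cv1 = (-1.85714, 6.28571, 3.42857); divide by 6.28571 → v2 = (-0.29545, 1.00000, 0.54545)
Cv2 = (-5.29545, 7.52273, 8.34091); divide by 8.34091 → v3 = (-0.63488, 0.90191, 1.00000)
Requested entry of v3: -466/734 = -0.6349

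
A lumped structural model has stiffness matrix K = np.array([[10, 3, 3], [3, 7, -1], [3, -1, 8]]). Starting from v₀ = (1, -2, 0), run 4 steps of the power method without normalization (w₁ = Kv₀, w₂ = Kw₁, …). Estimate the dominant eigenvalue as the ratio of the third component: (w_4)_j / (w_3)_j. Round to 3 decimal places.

w1 = Kv₀ = (10·1 + 3·(-2) + 3·0; 3·1 + 7·(-2) + (-1)·0; 3·1 + (-1)·(-2) + 8·0) = (4, -11, 5)
w2 = Kw1 = (10·4 + 3·(-11) + 3·5; 3·4 + 7·(-11) + (-1)·5; 3·4 + (-1)·(-11) + 8·5) = (22, -70, 63)
w3 = Kw2 = (199, -487, 640)
w4 = Kw3 = (2449, -3452, 6204)
Ratio at component: 6204 / 640 = 9.694

λ ≈ 9.694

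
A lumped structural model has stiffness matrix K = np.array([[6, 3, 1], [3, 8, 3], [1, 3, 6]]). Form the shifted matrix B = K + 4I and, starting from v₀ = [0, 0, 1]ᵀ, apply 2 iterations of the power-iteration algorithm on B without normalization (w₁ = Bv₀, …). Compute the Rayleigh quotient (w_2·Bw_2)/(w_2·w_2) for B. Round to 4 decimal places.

B = K + 4I has rows (10, 3, 1); (3, 12, 3); (1, 3, 10)
w1 = Bv₀ = (1, 3, 10)
w2 = Bw1 = (29, 69, 110)
Bw2 = (607, 1245, 1336)
w2·Bw2 = 250468; w2·w2 = 17702; μ ≈ 250468/17702 = 14.1491

14.1491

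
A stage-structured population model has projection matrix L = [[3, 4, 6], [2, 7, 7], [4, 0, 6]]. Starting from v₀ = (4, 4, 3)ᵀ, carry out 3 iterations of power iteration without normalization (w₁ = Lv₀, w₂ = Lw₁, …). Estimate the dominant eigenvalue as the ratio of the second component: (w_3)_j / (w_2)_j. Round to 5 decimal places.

λ ≈ 12.28944

w1 = Lv₀ = (46, 57, 34)
w2 = Lw1 = (570, 729, 388)
w3 = Lw2 = (6954, 8959, 4608)
Ratio at component: 8959 / 729 = 12.28944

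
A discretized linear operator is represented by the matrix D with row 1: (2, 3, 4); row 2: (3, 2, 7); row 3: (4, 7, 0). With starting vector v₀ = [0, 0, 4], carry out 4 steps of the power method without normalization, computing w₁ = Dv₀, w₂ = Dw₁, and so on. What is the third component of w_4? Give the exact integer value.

22968

w1 = Dv₀ = (2·0 + 3·0 + 4·4; 3·0 + 2·0 + 7·4; 4·0 + 7·0 + 0·4) = (16, 28, 0)
w2 = Dw1 = (2·16 + 3·28 + 4·0; 3·16 + 2·28 + 7·0; 4·16 + 7·28 + 0·0) = (116, 104, 260)
w3 = Dw2 = (1584, 2376, 1192)
w4 = Dw3 = (15064, 17848, 22968)
The requested component of w4 is 22968.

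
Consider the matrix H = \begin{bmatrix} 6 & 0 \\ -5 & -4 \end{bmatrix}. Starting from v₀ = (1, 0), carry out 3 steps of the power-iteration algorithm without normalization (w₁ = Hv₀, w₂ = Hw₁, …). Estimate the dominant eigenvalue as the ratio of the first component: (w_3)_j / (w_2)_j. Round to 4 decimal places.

w1 = Hv₀ = (6·1 + 0·0; (-5)·1 + (-4)·0) = (6, -5)
w2 = Hw1 = (6·6 + 0·(-5); (-5)·6 + (-4)·(-5)) = (36, -10)
w3 = Hw2 = (216, -140)
Ratio at component: 216 / 36 = 6.0000

6.0000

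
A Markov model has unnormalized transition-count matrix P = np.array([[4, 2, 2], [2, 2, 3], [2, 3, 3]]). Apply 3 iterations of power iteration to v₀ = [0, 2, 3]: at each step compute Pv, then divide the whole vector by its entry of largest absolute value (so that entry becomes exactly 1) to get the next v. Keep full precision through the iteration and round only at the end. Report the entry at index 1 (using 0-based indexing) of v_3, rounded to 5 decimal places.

Pv0 = (10.000000, 13.000000, 15.000000); divide by 15.000000 → v1 = (0.666667, 0.866667, 1.000000)
Pv1 = (6.400000, 6.066667, 6.933333); divide by 6.933333 → v2 = (0.923077, 0.875000, 1.000000)
Pv2 = (7.442308, 6.596154, 7.471154); divide by 7.471154 → v3 = (0.996139, 0.882883, 1.000000)
Requested entry of v3: 686/777 = 0.88288

0.88288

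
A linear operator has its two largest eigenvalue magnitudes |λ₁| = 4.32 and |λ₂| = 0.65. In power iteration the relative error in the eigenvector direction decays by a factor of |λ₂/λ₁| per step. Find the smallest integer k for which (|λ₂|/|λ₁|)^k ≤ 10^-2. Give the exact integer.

|λ₂/λ₁| = 0.65/4.32 = 0.15046
Need k ≥ ln(10^-2) / ln(0.15046) = -4.6052 / -1.8940 ≈ 2.431
Smallest integer k satisfying the bound: 3

3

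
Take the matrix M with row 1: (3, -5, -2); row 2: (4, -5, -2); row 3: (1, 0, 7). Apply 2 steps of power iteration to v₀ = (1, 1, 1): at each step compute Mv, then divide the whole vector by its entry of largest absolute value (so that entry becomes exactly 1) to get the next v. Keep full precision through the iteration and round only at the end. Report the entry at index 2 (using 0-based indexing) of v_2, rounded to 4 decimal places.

1.0000

Mv0 = (-4.00000, -3.00000, 8.00000); divide by 8.00000 → v1 = (-0.50000, -0.37500, 1.00000)
Mv1 = (-1.62500, -2.12500, 6.50000); divide by 6.50000 → v2 = (-0.25000, -0.32692, 1.00000)
Requested entry of v2: 52/52 = 1.0000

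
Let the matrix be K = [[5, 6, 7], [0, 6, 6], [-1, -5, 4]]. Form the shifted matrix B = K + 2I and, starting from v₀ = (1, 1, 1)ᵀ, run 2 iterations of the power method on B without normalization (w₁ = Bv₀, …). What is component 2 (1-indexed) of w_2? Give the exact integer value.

112

B = K + 2I has rows (7, 6, 7); (0, 8, 6); (-1, -5, 6)
w1 = Bv₀ = (7·1 + 6·1 + 7·1; 0·1 + 8·1 + 6·1; (-1)·1 + (-5)·1 + 6·1) = (20, 14, 0)
w2 = Bw1 = (7·20 + 6·14 + 7·0; 0·20 + 8·14 + 6·0; (-1)·20 + (-5)·14 + 6·0) = (224, 112, -90)
Requested component of w2: 112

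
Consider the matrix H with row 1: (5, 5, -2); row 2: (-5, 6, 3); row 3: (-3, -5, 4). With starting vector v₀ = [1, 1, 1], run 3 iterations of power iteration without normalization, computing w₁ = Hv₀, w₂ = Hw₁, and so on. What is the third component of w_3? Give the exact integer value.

w1 = Hv₀ = (8, 4, -4)
w2 = Hw1 = (68, -28, -60)
w3 = Hw2 = (320, -688, -304)
The requested component of w3 is -304.

-304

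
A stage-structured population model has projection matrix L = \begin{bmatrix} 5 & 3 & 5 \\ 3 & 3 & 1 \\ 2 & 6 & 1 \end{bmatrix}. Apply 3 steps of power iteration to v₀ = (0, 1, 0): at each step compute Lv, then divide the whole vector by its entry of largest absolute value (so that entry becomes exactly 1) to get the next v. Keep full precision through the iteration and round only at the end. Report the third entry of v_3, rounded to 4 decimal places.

0.5732

Lv0 = (3.00000, 3.00000, 6.00000); divide by 6.00000 → v1 = (0.50000, 0.50000, 1.00000)
Lv1 = (9.00000, 4.00000, 5.00000); divide by 9.00000 → v2 = (1.00000, 0.44444, 0.55556)
Lv2 = (9.11111, 4.88889, 5.22222); divide by 9.11111 → v3 = (1.00000, 0.53659, 0.57317)
Requested entry of v3: 282/492 = 0.5732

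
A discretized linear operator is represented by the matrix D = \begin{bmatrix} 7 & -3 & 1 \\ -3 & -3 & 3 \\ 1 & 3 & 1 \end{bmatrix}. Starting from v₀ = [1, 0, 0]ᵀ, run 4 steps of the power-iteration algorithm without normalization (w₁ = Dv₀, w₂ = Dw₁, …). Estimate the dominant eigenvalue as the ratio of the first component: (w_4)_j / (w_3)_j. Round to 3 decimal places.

w1 = Dv₀ = (7, -3, 1)
w2 = Dw1 = (59, -9, -1)
w3 = Dw2 = (439, -153, 31)
w4 = Dw3 = (3563, -765, 11)
Ratio at component: 3563 / 439 = 8.116

8.116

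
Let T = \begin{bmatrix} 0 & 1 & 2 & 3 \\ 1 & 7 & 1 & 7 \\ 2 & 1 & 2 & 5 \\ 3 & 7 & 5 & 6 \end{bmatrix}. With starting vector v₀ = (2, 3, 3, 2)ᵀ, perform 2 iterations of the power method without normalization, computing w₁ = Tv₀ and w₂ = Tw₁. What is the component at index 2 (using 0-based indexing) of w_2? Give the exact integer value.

386

w1 = Tv₀ = (0·2 + 1·3 + 2·3 + 3·2; 1·2 + 7·3 + 1·3 + 7·2; 2·2 + 1·3 + 2·3 + 5·2; 3·2 + 7·3 + 5·3 + 6·2) = (15, 40, 23, 54)
w2 = Tw1 = (0·15 + 1·40 + 2·23 + 3·54; 1·15 + 7·40 + 1·23 + 7·54; 2·15 + 1·40 + 2·23 + 5·54; 3·15 + 7·40 + 5·23 + 6·54) = (248, 696, 386, 764)
The requested component of w2 is 386.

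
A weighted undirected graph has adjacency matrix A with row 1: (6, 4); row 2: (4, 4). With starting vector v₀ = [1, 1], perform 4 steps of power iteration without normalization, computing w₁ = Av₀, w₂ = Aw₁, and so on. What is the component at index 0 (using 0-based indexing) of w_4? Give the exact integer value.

w1 = Av₀ = (6·1 + 4·1; 4·1 + 4·1) = (10, 8)
w2 = Aw1 = (6·10 + 4·8; 4·10 + 4·8) = (92, 72)
w3 = Aw2 = (840, 656)
w4 = Aw3 = (7664, 5984)
The requested component of w4 is 7664.

7664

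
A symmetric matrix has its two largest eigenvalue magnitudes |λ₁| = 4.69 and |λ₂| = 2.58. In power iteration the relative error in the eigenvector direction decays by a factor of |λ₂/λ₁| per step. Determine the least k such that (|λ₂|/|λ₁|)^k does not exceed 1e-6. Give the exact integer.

24

|λ₂/λ₁| = 2.58/4.69 = 0.55011
Need k ≥ ln(1e-6) / ln(0.55011) = -13.8155 / -0.5976 ≈ 23.117
Smallest integer k satisfying the bound: 24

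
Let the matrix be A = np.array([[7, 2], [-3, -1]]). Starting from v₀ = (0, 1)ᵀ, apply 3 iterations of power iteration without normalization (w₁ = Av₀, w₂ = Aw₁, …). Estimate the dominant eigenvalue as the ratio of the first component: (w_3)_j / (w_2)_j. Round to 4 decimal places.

w1 = Av₀ = (7·0 + 2·1; (-3)·0 + (-1)·1) = (2, -1)
w2 = Aw1 = (7·2 + 2·(-1); (-3)·2 + (-1)·(-1)) = (12, -5)
w3 = Aw2 = (74, -31)
Ratio at component: 74 / 12 = 6.1667

6.1667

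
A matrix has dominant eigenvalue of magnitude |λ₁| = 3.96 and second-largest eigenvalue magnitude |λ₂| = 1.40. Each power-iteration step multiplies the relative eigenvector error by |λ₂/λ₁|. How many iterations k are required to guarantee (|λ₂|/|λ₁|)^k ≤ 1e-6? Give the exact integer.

14

|λ₂/λ₁| = 1.40/3.96 = 0.35354
Need k ≥ ln(1e-6) / ln(0.35354) = -13.8155 / -1.0398 ≈ 13.287
Smallest integer k satisfying the bound: 14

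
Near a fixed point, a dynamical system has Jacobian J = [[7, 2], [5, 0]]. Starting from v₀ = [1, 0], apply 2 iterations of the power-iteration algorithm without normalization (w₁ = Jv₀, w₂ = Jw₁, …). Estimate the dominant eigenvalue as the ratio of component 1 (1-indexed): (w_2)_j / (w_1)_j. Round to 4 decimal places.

8.4286

w1 = Jv₀ = (7·1 + 2·0; 5·1 + 0·0) = (7, 5)
w2 = Jw1 = (7·7 + 2·5; 5·7 + 0·5) = (59, 35)
Ratio at component: 59 / 7 = 8.4286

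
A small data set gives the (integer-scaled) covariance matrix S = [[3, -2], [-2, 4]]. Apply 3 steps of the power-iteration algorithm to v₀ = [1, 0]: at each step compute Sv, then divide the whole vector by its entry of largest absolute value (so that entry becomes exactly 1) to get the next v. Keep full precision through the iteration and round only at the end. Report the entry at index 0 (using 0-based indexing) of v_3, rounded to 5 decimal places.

Sv0 = (3.000000, -2.000000); divide by 3.000000 → v1 = (1.000000, -0.666667)
Sv1 = (4.333333, -4.666667); divide by -4.666667 → v2 = (-0.928571, 1.000000)
Sv2 = (-4.785714, 5.857143); divide by 5.857143 → v3 = (-0.817073, 1.000000)
Requested entry of v3: 67/-82 = -0.81707

-0.81707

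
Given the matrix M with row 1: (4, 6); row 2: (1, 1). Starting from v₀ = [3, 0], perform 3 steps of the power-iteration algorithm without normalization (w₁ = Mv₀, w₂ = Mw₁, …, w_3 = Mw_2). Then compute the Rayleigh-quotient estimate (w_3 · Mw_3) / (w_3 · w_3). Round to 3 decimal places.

w1 = Mv₀ = (4·3 + 6·0; 1·3 + 1·0) = (12, 3)
w2 = Mw1 = (4·12 + 6·3; 1·12 + 1·3) = (66, 15)
w3 = Mw2 = (354, 81)
Mw3 = (1902, 435)
w3·Mw3 = 354·1902 + 81·435 = 708543; w3·w3 = 354·354 + 81·81 = 131877
λ ≈ 708543/131877 = 5.373

λ ≈ 5.373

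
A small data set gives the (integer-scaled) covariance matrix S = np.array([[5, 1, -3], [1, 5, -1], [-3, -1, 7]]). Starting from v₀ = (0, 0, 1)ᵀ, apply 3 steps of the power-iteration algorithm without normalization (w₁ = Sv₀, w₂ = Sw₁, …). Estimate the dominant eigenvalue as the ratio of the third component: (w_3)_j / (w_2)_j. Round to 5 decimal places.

9.13559

w1 = Sv₀ = (-3, -1, 7)
w2 = Sw1 = (-37, -15, 59)
w3 = Sw2 = (-377, -171, 539)
Ratio at component: 539 / 59 = 9.13559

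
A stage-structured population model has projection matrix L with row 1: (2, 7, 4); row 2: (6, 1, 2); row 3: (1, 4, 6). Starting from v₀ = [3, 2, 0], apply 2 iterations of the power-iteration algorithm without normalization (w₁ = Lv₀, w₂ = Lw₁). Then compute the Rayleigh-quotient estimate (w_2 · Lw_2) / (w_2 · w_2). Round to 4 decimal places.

w1 = Lv₀ = (2·3 + 7·2 + 4·0; 6·3 + 1·2 + 2·0; 1·3 + 4·2 + 6·0) = (20, 20, 11)
w2 = Lw1 = (2·20 + 7·20 + 4·11; 6·20 + 1·20 + 2·11; 1·20 + 4·20 + 6·11) = (224, 162, 166)
Lw2 = (2246, 1838, 1868)
w2·Lw2 = 224·2246 + 162·1838 + 166·1868 = 1110948; w2·w2 = 224·224 + 162·162 + 166·166 = 103976
λ ≈ 1110948/103976 = 10.6847

10.6847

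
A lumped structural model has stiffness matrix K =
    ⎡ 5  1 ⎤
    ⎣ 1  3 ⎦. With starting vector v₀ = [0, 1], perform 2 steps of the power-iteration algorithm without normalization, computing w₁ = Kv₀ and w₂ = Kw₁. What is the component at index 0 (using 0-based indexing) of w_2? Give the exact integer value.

8

w1 = Kv₀ = (1, 3)
w2 = Kw1 = (8, 10)
The requested component of w2 is 8.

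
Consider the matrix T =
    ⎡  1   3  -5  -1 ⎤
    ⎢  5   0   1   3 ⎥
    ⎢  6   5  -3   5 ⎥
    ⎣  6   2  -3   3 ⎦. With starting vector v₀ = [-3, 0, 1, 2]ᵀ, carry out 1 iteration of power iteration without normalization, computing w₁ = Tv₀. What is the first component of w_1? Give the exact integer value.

-10

w1 = Tv₀ = (1·(-3) + 3·0 + (-5)·1 + (-1)·2; 5·(-3) + 0·0 + 1·1 + 3·2; 6·(-3) + 5·0 + (-3)·1 + 5·2; 6·(-3) + 2·0 + (-3)·1 + 3·2) = (-10, -8, -11, -15)
The requested component of w1 is -10.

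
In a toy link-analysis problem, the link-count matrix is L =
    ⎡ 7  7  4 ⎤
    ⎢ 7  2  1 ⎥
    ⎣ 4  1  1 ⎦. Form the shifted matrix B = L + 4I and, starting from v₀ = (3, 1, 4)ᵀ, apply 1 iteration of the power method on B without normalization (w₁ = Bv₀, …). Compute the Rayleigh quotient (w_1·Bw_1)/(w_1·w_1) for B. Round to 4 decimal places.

16.7453

B = L + 4I has rows (11, 7, 4); (7, 6, 1); (4, 1, 5)
w1 = Bv₀ = (11·3 + 7·1 + 4·4; 7·3 + 6·1 + 1·4; 4·3 + 1·1 + 5·4) = (56, 31, 33)
Bw1 = (965, 611, 420)
w1·Bw1 = 86841; w1·w1 = 5186; μ ≈ 86841/5186 = 16.7453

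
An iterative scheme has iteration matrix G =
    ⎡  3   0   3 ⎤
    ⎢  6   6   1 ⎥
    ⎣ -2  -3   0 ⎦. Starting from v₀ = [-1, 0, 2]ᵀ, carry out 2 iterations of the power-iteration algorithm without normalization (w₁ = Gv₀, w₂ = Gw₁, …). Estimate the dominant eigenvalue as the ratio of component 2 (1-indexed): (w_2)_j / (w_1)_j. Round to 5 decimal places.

λ ≈ 1.00000

w1 = Gv₀ = (3, -4, 2)
w2 = Gw1 = (15, -4, 6)
Ratio at component: -4 / -4 = 1.00000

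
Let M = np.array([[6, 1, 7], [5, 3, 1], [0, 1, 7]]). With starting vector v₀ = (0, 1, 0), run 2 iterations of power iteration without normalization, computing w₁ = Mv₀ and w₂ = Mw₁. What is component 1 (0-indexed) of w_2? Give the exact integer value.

w1 = Mv₀ = (1, 3, 1)
w2 = Mw1 = (16, 15, 10)
The requested component of w2 is 15.

15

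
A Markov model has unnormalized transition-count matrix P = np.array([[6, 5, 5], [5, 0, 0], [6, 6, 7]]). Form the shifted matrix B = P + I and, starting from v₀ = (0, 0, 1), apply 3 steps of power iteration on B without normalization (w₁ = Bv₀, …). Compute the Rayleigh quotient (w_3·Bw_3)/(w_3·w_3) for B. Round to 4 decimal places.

14.7875

B = P + I has rows (7, 5, 5); (5, 1, 0); (6, 6, 8)
w1 = Bv₀ = (7·0 + 5·0 + 5·1; 5·0 + 1·0 + 0·1; 6·0 + 6·0 + 8·1) = (5, 0, 8)
w2 = Bw1 = (7·5 + 5·0 + 5·8; 5·5 + 1·0 + 0·8; 6·5 + 6·0 + 8·8) = (75, 25, 94)
w3 = Bw2 = (1120, 400, 1352)
Bw3 = (16600, 6000, 19936)
w3·Bw3 = 47945472; w3·w3 = 3242304; μ ≈ 47945472/3242304 = 14.7875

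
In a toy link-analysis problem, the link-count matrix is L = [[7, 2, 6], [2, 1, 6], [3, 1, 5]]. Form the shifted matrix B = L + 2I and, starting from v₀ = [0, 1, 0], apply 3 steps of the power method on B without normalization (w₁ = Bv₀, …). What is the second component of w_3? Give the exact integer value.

213

B = L + 2I has rows (9, 2, 6); (2, 3, 6); (3, 1, 7)
w1 = Bv₀ = (9·0 + 2·1 + 6·0; 2·0 + 3·1 + 6·0; 3·0 + 1·1 + 7·0) = (2, 3, 1)
w2 = Bw1 = (9·2 + 2·3 + 6·1; 2·2 + 3·3 + 6·1; 3·2 + 1·3 + 7·1) = (30, 19, 16)
w3 = Bw2 = (404, 213, 221)
Requested component of w3: 213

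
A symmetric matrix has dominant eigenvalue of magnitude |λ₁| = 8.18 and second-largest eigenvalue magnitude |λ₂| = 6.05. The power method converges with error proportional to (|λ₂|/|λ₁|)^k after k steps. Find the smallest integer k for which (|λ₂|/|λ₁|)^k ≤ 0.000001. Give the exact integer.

|λ₂/λ₁| = 6.05/8.18 = 0.73961
Need k ≥ ln(0.000001) / ln(0.73961) = -13.8155 / -0.3016 ≈ 45.802
Smallest integer k satisfying the bound: 46

46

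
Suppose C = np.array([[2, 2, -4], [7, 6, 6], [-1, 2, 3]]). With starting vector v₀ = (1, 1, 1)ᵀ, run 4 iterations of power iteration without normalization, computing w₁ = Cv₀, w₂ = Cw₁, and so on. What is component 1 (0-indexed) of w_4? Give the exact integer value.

w1 = Cv₀ = (2·1 + 2·1 + (-4)·1; 7·1 + 6·1 + 6·1; (-1)·1 + 2·1 + 3·1) = (0, 19, 4)
w2 = Cw1 = (2·0 + 2·19 + (-4)·4; 7·0 + 6·19 + 6·4; (-1)·0 + 2·19 + 3·4) = (22, 138, 50)
w3 = Cw2 = (120, 1282, 404)
w4 = Cw3 = (1188, 10956, 3656)
The requested component of w4 is 10956.

10956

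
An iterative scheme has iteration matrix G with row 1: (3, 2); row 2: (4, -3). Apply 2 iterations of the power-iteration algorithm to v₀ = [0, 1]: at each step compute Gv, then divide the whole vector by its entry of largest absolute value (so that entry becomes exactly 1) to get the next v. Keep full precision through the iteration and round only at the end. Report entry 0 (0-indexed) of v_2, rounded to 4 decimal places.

Gv0 = (2.00000, -3.00000); divide by -3.00000 → v1 = (-0.66667, 1.00000)
Gv1 = (0.00000, -5.66667); divide by -5.66667 → v2 = (0.00000, 1.00000)
Requested entry of v2: 0/17 = 0.0000

0.0000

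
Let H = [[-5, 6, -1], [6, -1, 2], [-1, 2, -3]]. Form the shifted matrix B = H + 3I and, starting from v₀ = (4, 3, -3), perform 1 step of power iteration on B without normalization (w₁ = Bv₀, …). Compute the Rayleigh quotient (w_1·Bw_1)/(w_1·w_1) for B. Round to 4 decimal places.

6.2724

B = H + 3I has rows (-2, 6, -1); (6, 2, 2); (-1, 2, 0)
w1 = Bv₀ = ((-2)·4 + 6·3 + (-1)·(-3); 6·4 + 2·3 + 2·(-3); (-1)·4 + 2·3 + 0·(-3)) = (13, 24, 2)
Bw1 = (116, 130, 35)
w1·Bw1 = 4698; w1·w1 = 749; μ ≈ 4698/749 = 6.2724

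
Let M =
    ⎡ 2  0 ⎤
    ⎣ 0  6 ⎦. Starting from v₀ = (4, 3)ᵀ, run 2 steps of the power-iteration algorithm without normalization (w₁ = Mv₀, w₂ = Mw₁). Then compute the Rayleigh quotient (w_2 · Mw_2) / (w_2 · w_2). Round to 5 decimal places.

w1 = Mv₀ = (8, 18)
w2 = Mw1 = (16, 108)
Mw2 = (32, 648)
w2·Mw2 = 16·32 + 108·648 = 70496; w2·w2 = 16·16 + 108·108 = 11920
λ ≈ 70496/11920 = 5.91409

5.91409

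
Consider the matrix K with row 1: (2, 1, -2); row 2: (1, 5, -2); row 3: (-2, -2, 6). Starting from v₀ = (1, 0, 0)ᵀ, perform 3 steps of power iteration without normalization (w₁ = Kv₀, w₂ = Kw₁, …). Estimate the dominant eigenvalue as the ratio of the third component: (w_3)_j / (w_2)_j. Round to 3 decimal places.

8.222

w1 = Kv₀ = (2, 1, -2)
w2 = Kw1 = (9, 11, -18)
w3 = Kw2 = (65, 100, -148)
Ratio at component: -148 / -18 = 8.222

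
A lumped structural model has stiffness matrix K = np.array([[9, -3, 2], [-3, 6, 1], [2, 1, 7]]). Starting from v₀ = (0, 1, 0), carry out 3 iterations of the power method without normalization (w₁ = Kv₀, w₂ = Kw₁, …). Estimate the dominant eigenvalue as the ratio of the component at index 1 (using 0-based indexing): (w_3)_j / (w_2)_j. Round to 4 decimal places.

λ ≈ 8.9565

w1 = Kv₀ = (-3, 6, 1)
w2 = Kw1 = (-43, 46, 7)
w3 = Kw2 = (-511, 412, 9)
Ratio at component: 412 / 46 = 8.9565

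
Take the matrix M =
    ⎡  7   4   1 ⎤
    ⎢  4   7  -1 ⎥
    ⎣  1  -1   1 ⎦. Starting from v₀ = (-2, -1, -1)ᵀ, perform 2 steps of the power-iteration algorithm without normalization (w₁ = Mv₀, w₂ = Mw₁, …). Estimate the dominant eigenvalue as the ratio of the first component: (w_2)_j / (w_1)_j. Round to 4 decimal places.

10.0526

w1 = Mv₀ = (-19, -14, -2)
w2 = Mw1 = (-191, -172, -7)
Ratio at component: -191 / -19 = 10.0526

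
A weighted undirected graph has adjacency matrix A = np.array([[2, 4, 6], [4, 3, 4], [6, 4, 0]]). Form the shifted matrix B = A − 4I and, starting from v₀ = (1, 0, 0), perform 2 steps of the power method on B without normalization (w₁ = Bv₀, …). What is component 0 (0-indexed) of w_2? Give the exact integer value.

56

B = A − 4I has rows (-2, 4, 6); (4, -1, 4); (6, 4, -4)
w1 = Bv₀ = ((-2)·1 + 4·0 + 6·0; 4·1 + (-1)·0 + 4·0; 6·1 + 4·0 + (-4)·0) = (-2, 4, 6)
w2 = Bw1 = ((-2)·(-2) + 4·4 + 6·6; 4·(-2) + (-1)·4 + 4·6; 6·(-2) + 4·4 + (-4)·6) = (56, 12, -20)
Requested component of w2: 56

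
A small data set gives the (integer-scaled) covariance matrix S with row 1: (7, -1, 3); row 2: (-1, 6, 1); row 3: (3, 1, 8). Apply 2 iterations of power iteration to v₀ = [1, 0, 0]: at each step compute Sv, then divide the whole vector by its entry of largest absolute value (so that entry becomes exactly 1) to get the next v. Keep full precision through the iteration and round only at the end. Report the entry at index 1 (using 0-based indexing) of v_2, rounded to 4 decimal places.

Sv0 = (7.00000, -1.00000, 3.00000); divide by 7.00000 → v1 = (1.00000, -0.14286, 0.42857)
Sv1 = (8.42857, -1.42857, 6.28571); divide by 8.42857 → v2 = (1.00000, -0.16949, 0.74576)
Requested entry of v2: -10/59 = -0.1695

-0.1695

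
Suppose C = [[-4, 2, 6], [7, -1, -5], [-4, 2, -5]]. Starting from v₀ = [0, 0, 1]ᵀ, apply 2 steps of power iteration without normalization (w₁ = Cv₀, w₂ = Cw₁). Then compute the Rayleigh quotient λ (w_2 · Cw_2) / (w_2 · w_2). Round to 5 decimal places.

w1 = Cv₀ = ((-4)·0 + 2·0 + 6·1; 7·0 + (-1)·0 + (-5)·1; (-4)·0 + 2·0 + (-5)·1) = (6, -5, -5)
w2 = Cw1 = ((-4)·6 + 2·(-5) + 6·(-5); 7·6 + (-1)·(-5) + (-5)·(-5); (-4)·6 + 2·(-5) + (-5)·(-5)) = (-64, 72, -9)
Cw2 = (346, -475, 445)
w2·Cw2 = (-64)·346 + 72·(-475) + (-9)·445 = -60349; w2·w2 = (-64)·(-64) + 72·72 + (-9)·(-9) = 9361
λ ≈ -60349/9361 = -6.44685

λ ≈ -6.44685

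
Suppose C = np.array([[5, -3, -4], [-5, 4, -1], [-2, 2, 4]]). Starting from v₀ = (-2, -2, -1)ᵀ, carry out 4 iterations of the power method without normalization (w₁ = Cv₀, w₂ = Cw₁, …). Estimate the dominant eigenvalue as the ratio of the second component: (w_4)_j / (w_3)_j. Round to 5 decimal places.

w1 = Cv₀ = (5·(-2) + (-3)·(-2) + (-4)·(-1); (-5)·(-2) + 4·(-2) + (-1)·(-1); (-2)·(-2) + 2·(-2) + 4·(-1)) = (0, 3, -4)
w2 = Cw1 = (5·0 + (-3)·3 + (-4)·(-4); (-5)·0 + 4·3 + (-1)·(-4); (-2)·0 + 2·3 + 4·(-4)) = (7, 16, -10)
w3 = Cw2 = (27, 39, -22)
w4 = Cw3 = (106, 43, -64)
Ratio at component: 43 / 39 = 1.10256

1.10256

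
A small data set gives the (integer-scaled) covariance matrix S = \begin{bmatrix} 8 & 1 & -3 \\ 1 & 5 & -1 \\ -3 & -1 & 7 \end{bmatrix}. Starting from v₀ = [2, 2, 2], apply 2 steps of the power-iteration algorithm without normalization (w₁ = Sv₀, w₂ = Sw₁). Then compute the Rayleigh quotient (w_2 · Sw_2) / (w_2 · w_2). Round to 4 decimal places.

w1 = Sv₀ = (12, 10, 6)
w2 = Sw1 = (88, 56, -4)
Sw2 = (772, 372, -348)
w2·Sw2 = 88·772 + 56·372 + (-4)·(-348) = 90160; w2·w2 = 88·88 + 56·56 + (-4)·(-4) = 10896
λ ≈ 90160/10896 = 8.2746

8.2746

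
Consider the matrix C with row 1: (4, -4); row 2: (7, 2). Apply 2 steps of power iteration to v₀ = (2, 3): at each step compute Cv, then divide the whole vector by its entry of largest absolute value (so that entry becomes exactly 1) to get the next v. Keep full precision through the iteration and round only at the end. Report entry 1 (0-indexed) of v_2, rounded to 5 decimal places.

Cv0 = (-4.000000, 20.000000); divide by 20.000000 → v1 = (-0.200000, 1.000000)
Cv1 = (-4.800000, 0.600000); divide by -4.800000 → v2 = (1.000000, -0.125000)
Requested entry of v2: 12/-96 = -0.12500

-0.12500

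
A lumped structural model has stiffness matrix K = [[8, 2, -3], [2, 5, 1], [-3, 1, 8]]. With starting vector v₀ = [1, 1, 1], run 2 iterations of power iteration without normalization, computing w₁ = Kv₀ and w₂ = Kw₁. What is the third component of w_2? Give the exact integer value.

35

w1 = Kv₀ = (8·1 + 2·1 + (-3)·1; 2·1 + 5·1 + 1·1; (-3)·1 + 1·1 + 8·1) = (7, 8, 6)
w2 = Kw1 = (8·7 + 2·8 + (-3)·6; 2·7 + 5·8 + 1·6; (-3)·7 + 1·8 + 8·6) = (54, 60, 35)
The requested component of w2 is 35.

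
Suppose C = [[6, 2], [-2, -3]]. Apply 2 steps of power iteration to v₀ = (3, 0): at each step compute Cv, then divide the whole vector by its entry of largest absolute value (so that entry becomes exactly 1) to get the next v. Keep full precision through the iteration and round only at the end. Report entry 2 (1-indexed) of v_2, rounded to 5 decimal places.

Cv0 = (18.000000, -6.000000); divide by 18.000000 → v1 = (1.000000, -0.333333)
Cv1 = (5.333333, -1.000000); divide by 5.333333 → v2 = (1.000000, -0.187500)
Requested entry of v2: -18/96 = -0.18750

-0.18750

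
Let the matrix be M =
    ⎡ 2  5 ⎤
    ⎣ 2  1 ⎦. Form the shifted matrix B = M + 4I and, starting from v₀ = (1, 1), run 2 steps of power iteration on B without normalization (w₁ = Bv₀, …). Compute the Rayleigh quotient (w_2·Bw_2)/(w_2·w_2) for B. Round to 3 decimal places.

μ ≈ 8.755

B = M + 4I has rows (6, 5); (2, 5)
w1 = Bv₀ = (6·1 + 5·1; 2·1 + 5·1) = (11, 7)
w2 = Bw1 = (6·11 + 5·7; 2·11 + 5·7) = (101, 57)
Bw2 = (891, 487)
w2·Bw2 = 117750; w2·w2 = 13450; μ ≈ 117750/13450 = 8.755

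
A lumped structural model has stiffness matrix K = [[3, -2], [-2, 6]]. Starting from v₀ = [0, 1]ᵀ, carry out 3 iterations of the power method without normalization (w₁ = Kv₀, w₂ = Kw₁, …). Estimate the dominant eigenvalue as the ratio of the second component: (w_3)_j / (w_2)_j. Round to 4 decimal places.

λ ≈ 6.9000

w1 = Kv₀ = (-2, 6)
w2 = Kw1 = (-18, 40)
w3 = Kw2 = (-134, 276)
Ratio at component: 276 / 40 = 6.9000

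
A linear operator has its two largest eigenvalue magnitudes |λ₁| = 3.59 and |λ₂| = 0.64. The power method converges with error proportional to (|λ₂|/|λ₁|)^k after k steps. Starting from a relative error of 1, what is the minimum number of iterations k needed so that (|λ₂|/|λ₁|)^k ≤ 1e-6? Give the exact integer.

|λ₂/λ₁| = 0.64/3.59 = 0.17827
Need k ≥ ln(1e-6) / ln(0.17827) = -13.8155 / -1.7244 ≈ 8.012
Smallest integer k satisfying the bound: 9

9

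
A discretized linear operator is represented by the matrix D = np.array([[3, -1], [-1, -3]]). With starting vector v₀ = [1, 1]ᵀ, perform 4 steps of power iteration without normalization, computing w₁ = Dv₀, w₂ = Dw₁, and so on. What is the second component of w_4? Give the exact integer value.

100

w1 = Dv₀ = (3·1 + (-1)·1; (-1)·1 + (-3)·1) = (2, -4)
w2 = Dw1 = (3·2 + (-1)·(-4); (-1)·2 + (-3)·(-4)) = (10, 10)
w3 = Dw2 = (20, -40)
w4 = Dw3 = (100, 100)
The requested component of w4 is 100.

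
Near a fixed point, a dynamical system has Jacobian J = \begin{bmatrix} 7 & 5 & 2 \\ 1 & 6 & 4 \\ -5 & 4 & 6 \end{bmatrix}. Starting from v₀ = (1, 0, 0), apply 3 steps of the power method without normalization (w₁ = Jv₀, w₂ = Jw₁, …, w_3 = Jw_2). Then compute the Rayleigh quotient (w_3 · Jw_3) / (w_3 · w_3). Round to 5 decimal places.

w1 = Jv₀ = (7, 1, -5)
w2 = Jw1 = (44, -7, -61)
w3 = Jw2 = (151, -242, -614)
Jw3 = (-1381, -3757, -5407)
w3·Jw3 = 151·(-1381) + (-242)·(-3757) + (-614)·(-5407) = 4020561; w3·w3 = 151·151 + (-242)·(-242) + (-614)·(-614) = 458361
λ ≈ 4020561/458361 = 8.77160

λ ≈ 8.77160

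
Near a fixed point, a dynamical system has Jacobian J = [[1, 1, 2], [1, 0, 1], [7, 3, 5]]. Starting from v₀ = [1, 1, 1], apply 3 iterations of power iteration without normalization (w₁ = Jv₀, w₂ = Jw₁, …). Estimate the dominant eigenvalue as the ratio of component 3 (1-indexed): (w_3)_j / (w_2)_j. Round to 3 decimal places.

w1 = Jv₀ = (1·1 + 1·1 + 2·1; 1·1 + 0·1 + 1·1; 7·1 + 3·1 + 5·1) = (4, 2, 15)
w2 = Jw1 = (1·4 + 1·2 + 2·15; 1·4 + 0·2 + 1·15; 7·4 + 3·2 + 5·15) = (36, 19, 109)
w3 = Jw2 = (273, 145, 854)
Ratio at component: 854 / 109 = 7.835

λ ≈ 7.835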